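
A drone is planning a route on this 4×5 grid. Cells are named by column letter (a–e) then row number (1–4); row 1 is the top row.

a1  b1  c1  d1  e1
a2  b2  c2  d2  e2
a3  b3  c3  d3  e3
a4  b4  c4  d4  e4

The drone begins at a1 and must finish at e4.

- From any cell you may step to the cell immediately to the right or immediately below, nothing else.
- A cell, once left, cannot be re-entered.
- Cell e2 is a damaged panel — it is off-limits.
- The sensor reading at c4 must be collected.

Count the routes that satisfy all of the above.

A right/down-only route from a1 to e4 makes exactly 3 down-moves and 4 right-moves in some order.
With no other constraints that would be C(7,3) = 35 routes.
Split at c4 and multiply the segment counts (each segment already excludes blocked cells): a1→c4: 10; c4→e4: 1; product = 10.
That gives 10 routes.

10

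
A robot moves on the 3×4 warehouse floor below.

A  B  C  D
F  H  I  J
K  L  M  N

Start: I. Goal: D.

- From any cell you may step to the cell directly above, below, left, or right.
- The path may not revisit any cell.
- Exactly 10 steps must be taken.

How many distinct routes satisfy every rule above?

7

Need simple routes of exactly 10 moves from I to D (Manhattan distance 2, so 4 moves are spent on a detour and 4 undoing it).
Enumerating: I C B H F K L M N J D | I C B A F K L M N J D | I C B A F H L M N J D | I H B A F K L M N J D | I J N M L H F A B C D | I J N M L K F A B C D | I J N M L K F H B C D.
That gives 7 routes.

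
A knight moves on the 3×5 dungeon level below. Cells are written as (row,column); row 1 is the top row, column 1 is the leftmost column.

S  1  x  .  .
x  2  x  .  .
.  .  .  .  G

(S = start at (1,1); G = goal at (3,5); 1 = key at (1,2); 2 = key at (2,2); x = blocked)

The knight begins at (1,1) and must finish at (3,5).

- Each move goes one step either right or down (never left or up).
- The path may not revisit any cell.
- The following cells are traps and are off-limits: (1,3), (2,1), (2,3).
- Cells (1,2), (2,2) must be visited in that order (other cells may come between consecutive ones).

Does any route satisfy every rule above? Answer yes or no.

yes

One route that works: (1,1) → (1,2) → (2,2) → (3,2) → (3,3) → (3,4) → (3,5).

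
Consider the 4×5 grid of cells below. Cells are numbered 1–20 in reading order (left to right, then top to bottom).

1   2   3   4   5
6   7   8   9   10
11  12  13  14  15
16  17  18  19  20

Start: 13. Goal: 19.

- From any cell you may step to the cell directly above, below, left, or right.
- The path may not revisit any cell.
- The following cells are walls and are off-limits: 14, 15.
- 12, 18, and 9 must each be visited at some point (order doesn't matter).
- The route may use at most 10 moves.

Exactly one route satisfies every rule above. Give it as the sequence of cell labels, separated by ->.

13 -> 8 -> 9 -> 4 -> 3 -> 2 -> 7 -> 12 -> 17 -> 18 -> 19

Any route must reach 12, 18, and 9 and still end at 19 within 10 moves, so the order of the required stops is forced.
Route from 13: up 1 to 8, right 1 to 9, up 1 to 4, left 2 to 2, down 3 to 17, right 2 to 19 — 10 moves in all.
Check: all required cells visited; 10 ≤ 10 moves.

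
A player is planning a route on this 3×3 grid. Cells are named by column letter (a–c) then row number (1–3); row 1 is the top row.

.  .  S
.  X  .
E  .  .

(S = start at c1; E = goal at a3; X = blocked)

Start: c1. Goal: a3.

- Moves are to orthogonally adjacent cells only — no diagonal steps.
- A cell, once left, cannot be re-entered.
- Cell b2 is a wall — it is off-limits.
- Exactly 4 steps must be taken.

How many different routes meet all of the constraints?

Need simple routes of exactly 4 moves from c1 to a3 (Manhattan distance 4, so 0 moves are spent on a detour and 0 undoing it).
Enumerating: c1 c2 c3 b3 a3 | c1 b1 a1 a2 a3.
That gives 2 routes.

2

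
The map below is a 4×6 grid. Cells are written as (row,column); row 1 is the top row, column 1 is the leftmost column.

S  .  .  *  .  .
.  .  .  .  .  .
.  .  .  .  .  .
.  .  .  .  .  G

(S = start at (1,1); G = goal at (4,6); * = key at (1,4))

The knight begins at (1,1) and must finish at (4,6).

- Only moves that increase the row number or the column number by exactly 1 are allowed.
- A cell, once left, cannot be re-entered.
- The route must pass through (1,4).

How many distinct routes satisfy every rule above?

A right/down-only route from (1,1) to (4,6) makes exactly 3 down-moves and 5 right-moves in some order.
With no other constraints that would be C(8,3) = 56 routes.
Split at (1,4) and multiply the segment counts: (1,1)→(1,4): 1; (1,4)→(4,6): 10; product = 10.
That gives 10 routes.

10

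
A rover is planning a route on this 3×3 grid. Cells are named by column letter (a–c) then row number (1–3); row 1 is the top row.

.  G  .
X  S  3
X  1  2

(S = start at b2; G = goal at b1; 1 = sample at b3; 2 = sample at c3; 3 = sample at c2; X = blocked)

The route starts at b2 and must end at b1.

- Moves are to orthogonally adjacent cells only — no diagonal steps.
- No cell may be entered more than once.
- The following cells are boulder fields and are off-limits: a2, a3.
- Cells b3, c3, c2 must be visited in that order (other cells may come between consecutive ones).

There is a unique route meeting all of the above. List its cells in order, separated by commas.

b2, b3, c3, c2, c1, b1

The waypoints must appear in the order b3, c3, c2, with no cell reused.
Route from b2: down 1 to b3, right 1 to c3, up 2 to c1, left 1 to b1 — 5 moves in all.
Check: order respected (1 at step 1, 2 at step 2, 3 at step 3).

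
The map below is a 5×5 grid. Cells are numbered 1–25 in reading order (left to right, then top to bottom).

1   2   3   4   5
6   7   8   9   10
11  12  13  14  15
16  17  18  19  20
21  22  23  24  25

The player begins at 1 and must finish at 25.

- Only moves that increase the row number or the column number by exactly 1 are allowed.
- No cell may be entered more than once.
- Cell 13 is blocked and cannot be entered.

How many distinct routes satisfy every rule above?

34

A right/down-only route from 1 to 25 makes exactly 4 down-moves and 4 right-moves in some order.
With no other constraints that would be C(8,4) = 70 routes.
Subtract routes through each blocked cell (inclusion–exclusion for overlaps): − through 13: 36 → 34.
That gives 34 routes.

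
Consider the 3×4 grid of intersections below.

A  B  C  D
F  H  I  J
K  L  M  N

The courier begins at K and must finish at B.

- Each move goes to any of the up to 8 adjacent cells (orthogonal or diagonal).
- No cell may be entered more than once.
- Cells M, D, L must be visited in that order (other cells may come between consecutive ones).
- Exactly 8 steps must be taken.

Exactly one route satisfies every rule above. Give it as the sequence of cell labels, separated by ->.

The waypoints must appear in the order M, D, L, with no cell reused.
Route from K: up-right to H, down-right to M, up-right to J, up to D, 2× down-left (reaching L), up-left to F, up-right to B — 8 moves in all.
Check: order respected (M at step 2, D at step 4, L at step 6); 8 moves as required.

K -> H -> M -> J -> D -> I -> L -> F -> B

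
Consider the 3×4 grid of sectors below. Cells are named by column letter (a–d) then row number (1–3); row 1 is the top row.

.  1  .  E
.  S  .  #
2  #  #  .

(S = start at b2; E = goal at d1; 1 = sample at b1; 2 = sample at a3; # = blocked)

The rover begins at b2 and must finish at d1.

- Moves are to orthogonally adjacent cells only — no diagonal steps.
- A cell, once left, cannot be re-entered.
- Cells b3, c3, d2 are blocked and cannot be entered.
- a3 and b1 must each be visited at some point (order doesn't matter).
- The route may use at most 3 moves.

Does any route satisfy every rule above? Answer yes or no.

no

a3 must be visited but has only one open neighbour (a2), and it is neither the start nor the goal — the route would have to enter and leave through a2, re-entering it.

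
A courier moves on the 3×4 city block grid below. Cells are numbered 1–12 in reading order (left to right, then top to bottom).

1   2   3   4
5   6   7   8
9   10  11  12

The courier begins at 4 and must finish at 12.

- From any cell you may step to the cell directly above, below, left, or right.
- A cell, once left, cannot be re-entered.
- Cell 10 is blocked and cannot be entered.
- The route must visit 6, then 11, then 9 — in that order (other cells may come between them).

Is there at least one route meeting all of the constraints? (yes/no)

no

9 must be visited but has only one open neighbour (5), and it is neither the start nor the goal — the route would have to enter and leave through 5, re-entering it.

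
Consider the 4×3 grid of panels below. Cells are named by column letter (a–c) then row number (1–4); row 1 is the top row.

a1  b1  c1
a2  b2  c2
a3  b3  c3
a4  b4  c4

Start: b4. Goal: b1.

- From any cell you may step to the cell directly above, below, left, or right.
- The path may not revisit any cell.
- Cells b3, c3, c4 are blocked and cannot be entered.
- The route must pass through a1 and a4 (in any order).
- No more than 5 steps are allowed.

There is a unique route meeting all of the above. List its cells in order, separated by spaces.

The 5-move cap with required stops at a1, a4 leaves no slack for detours.
Route from b4: left 1 to a4, up 3 to a1, right 1 to b1 — 5 moves in all.
Check: all required cells visited; 5 ≤ 5 moves.

b4 a4 a3 a2 a1 b1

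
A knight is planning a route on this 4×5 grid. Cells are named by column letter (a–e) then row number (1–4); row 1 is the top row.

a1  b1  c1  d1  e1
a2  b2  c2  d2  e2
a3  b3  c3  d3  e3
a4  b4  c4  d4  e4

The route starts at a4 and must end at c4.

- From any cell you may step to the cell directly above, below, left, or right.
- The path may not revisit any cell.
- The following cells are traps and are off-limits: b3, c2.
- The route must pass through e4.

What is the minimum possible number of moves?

Any route passes through e4 somewhere between a4 and c4. Summing Manhattan distances along the two legs (a4 → e4 → c4) gives a lower bound of 4 + 2 = 6 moves.
The shortest route satisfying every rule uses 12 moves: a4 → a3 → a2 → a1 → b1 → c1 → d1 → d2 → d3 → e3 → e4 → d4 → c4.
The bound of 6 isn't tight here; checking systematically, no route of length 6 through 11 satisfies every constraint (on a 4-connected grid the length of any start-to-goal walk has the same parity as the Manhattan bound, so only lengths 6, 8, 10, … need checking), so 12 is the minimum.

12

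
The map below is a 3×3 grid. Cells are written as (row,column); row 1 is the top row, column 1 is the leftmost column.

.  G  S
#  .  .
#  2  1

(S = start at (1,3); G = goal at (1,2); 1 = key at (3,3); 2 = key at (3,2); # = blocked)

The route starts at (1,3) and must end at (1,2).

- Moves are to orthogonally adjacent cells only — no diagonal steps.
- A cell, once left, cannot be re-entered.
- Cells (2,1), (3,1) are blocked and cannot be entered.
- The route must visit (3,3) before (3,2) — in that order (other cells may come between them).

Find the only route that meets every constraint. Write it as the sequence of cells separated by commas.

(1,3), (2,3), (3,3), (3,2), (2,2), (1,2)

The waypoints must appear in the order (3,3), (3,2), with no cell reused.
Route from (1,3): down 2 to (3,3), left 1 to (3,2), up 2 to (1,2) — 5 moves in all.
Check: order respected (1 at step 2, 2 at step 3).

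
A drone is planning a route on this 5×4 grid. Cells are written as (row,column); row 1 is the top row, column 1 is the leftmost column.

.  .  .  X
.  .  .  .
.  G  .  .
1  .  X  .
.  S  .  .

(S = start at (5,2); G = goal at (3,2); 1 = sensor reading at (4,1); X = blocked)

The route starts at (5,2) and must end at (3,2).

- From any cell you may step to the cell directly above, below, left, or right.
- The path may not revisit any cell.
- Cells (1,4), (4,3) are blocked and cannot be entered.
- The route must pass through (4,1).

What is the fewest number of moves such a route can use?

4

Any route passes through (4,1) somewhere between (5,2) and (3,2). Summing Manhattan distances along the two legs ((5,2) → (4,1) → (3,2)) gives a lower bound of 2 + 2 = 4 moves.
A route of 4 moves achieves this: (5,2) → (4,2) → (4,1) → (3,1) → (3,2).
Since 4 matches the lower bound, it is optimal.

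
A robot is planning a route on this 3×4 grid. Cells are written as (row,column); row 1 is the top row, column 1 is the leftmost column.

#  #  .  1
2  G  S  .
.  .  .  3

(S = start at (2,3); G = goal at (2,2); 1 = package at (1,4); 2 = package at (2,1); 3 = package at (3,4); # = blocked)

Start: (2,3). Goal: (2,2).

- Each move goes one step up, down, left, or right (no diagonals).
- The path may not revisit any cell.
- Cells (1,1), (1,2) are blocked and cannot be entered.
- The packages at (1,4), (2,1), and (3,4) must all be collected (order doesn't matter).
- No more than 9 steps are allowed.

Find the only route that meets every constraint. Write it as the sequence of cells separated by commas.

Any route must reach (1,4), (2,1), and (3,4) and still end at (2,2) within 9 moves, so the order of the required stops is forced.
Route from (2,3): up to (1,3), right to (1,4), 2× down (reaching (3,4)), 3× left (reaching (3,1)), up to (2,1), right to (2,2) — 9 moves in all.
Check: all required cells visited; 9 ≤ 9 moves.

(2,3), (1,3), (1,4), (2,4), (3,4), (3,3), (3,2), (3,1), (2,1), (2,2)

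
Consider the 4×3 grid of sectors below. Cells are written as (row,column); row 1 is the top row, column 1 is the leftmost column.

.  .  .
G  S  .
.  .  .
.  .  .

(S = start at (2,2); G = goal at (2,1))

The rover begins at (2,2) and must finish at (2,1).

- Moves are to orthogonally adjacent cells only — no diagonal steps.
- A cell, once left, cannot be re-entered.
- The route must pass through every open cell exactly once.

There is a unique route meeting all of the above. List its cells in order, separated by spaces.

Need to visit all 12 open cells exactly once, starting at (2,2) and ending at (2,1).
Cell (4,3) has only two open neighbours ((3,3) and (4,2)), so the path must pass straight through it: one of those is the cell it's entered from and the other is where it exits.
Route from (2,2): down 1 to (3,2), left 1 to (3,1), down 1 to (4,1), right 2 to (4,3), up 3 to (1,3), left 2 to (1,1), down 1 to (2,1) — 11 moves in all.
Check: all 12 open cells covered.

(2,2) (3,2) (3,1) (4,1) (4,2) (4,3) (3,3) (2,3) (1,3) (1,2) (1,1) (2,1)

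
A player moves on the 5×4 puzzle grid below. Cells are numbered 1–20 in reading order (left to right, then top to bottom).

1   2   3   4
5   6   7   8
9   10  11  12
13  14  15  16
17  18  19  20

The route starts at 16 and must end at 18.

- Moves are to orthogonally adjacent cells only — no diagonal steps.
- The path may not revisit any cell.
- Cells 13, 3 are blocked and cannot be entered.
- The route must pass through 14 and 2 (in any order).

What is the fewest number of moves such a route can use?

Any route passes through 14 and 2 in some order between 16 and 18. Summing Manhattan distances along each leg and taking the cheapest ordering (16 → 14 → 2 → 18) gives a lower bound of 2 + 3 + 4 = 9 moves.
The shortest route satisfying every rule uses 11 moves: 16 → 12 → 8 → 7 → 6 → 2 → 1 → 5 → 9 → 10 → 14 → 18.
The bound of 9 isn't tight here; checking systematically, no route of length 9 through 10 satisfies every constraint, so 11 is the minimum.

11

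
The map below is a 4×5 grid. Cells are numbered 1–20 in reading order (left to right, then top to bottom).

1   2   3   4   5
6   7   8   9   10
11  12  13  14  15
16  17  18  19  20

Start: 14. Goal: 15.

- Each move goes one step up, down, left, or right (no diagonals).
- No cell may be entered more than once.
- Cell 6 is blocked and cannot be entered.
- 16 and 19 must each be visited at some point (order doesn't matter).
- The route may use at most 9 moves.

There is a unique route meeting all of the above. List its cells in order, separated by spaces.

14 13 12 11 16 17 18 19 20 15

The budget equals the shortest possible length, so every move has to be on a shortest route through the required cells.
Route from 14: left 3 to 11, down 1 to 16, right 4 to 20, up 1 to 15 — 9 moves in all.
Check: all required cells visited; 9 ≤ 9 moves.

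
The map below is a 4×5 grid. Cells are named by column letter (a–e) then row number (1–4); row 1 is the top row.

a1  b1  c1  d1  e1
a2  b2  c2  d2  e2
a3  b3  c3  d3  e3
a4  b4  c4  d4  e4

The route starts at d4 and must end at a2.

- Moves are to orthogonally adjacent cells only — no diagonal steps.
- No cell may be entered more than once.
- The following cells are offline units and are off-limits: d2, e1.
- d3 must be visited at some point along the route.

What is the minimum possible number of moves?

5

Any route passes through d3 somewhere between d4 and a2. Summing Manhattan distances along the two legs (d4 → d3 → a2) gives a lower bound of 1 + 4 = 5 moves.
A route of 5 moves achieves this: d4 → d3 → c3 → c2 → b2 → a2.
Since 5 matches the lower bound, it is optimal.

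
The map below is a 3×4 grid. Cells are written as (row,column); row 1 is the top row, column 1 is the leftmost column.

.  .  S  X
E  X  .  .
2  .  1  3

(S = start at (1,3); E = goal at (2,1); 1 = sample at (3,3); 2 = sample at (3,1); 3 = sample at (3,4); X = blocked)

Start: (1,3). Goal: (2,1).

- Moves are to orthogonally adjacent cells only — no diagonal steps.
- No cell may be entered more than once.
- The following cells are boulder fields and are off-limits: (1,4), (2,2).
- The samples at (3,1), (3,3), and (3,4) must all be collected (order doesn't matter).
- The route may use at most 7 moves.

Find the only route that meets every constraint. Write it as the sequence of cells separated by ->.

The budget equals the shortest possible length, so every move has to be on a shortest route through the required cells.
Route from (1,3): down 1 to (2,3), right 1 to (2,4), down 1 to (3,4), left 3 to (3,1), up 1 to (2,1) — 7 moves in all.
Check: all required cells visited; 7 ≤ 7 moves.

(1,3) -> (2,3) -> (2,4) -> (3,4) -> (3,3) -> (3,2) -> (3,1) -> (2,1)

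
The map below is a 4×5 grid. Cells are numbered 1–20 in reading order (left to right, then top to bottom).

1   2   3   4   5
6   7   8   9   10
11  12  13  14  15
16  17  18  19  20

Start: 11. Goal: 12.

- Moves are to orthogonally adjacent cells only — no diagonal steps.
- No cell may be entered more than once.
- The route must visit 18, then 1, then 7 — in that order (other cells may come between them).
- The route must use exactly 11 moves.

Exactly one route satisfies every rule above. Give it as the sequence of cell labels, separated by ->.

11 -> 16 -> 17 -> 18 -> 13 -> 8 -> 3 -> 2 -> 1 -> 6 -> 7 -> 12

The waypoints must appear in the order 18, 1, 7, with no cell reused.
Route from 11: down 1 to 16, right 2 to 18, up 3 to 3, left 2 to 1, down 1 to 6, right 1 to 7, down 1 to 12 — 11 moves in all.
Check: order respected (18 at step 3, 1 at step 8, 7 at step 10); 11 moves as required.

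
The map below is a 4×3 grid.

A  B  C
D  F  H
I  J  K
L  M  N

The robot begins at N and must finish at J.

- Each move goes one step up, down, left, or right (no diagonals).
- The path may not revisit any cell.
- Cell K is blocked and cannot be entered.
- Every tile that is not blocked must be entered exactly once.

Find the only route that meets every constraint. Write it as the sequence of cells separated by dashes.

Need to visit all 11 open cells exactly once, starting at N and ending at J.
Cell H has only two open neighbours (C and F), so the path must pass straight through it: one of those is the cell it's entered from and the other is where it exits.
Route from N: 2× left (reaching L), 3× up (reaching A), 2× right (reaching C), down to H, left to F, down to J — 10 moves in all.
Check: all 11 open cells covered.

N - M - L - I - D - A - B - C - H - F - J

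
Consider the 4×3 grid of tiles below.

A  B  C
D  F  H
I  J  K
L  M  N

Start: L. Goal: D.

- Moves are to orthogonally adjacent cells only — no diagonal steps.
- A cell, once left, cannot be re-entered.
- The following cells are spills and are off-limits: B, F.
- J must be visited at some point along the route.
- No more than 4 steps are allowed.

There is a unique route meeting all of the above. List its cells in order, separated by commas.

L, M, J, I, D

The budget equals the shortest possible length, so every move has to be on a shortest route through the required cells.
Route from L: right to M, up to J, left to I, up to D — 4 moves in all.
Check: all required cells visited; 4 ≤ 4 moves.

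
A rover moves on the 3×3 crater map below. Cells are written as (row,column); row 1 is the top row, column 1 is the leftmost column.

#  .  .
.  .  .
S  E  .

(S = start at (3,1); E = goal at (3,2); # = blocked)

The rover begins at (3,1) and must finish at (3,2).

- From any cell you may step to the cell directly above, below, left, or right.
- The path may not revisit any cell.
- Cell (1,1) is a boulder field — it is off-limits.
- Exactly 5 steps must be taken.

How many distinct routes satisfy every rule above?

Need simple routes of exactly 5 moves from (3,1) to (3,2) (Manhattan distance 1, so 2 moves are spent on a detour and 2 undoing it).
Enumerating: (3,1) (2,1) (2,2) (2,3) (3,3) (3,2).
That gives 1 route.

1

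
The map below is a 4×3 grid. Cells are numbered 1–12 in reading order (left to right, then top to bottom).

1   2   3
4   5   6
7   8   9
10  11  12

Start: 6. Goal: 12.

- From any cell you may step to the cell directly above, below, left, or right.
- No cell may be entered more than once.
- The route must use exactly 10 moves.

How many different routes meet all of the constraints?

5

Need simple routes of exactly 10 moves from 6 to 12 (Manhattan distance 2, so 4 moves are spent on a detour and 4 undoing it).
Enumerating: 6 3 2 5 4 7 10 11 8 9 12 | 6 3 2 1 4 7 10 11 8 9 12 | 6 3 2 1 4 5 8 7 10 11 12 | 6 9 8 5 2 1 4 7 10 11 12 | 6 5 2 1 4 7 10 11 8 9 12.
That gives 5 routes.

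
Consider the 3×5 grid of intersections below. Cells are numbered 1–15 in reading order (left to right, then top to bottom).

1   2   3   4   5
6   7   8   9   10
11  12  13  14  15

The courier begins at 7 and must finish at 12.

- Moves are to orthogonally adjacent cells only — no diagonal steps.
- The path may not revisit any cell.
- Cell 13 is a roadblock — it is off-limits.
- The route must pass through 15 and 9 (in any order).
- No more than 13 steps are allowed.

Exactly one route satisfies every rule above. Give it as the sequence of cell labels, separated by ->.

The budget equals the shortest possible length, so every move has to be on a shortest route through the required cells.
Route from 7: 2× right (reaching 9), down to 14, right to 15, 2× up (reaching 5), 4× left (reaching 1), 2× down (reaching 11), right to 12 — 13 moves in all.
Check: all required cells visited; 13 ≤ 13 moves.

7 -> 8 -> 9 -> 14 -> 15 -> 10 -> 5 -> 4 -> 3 -> 2 -> 1 -> 6 -> 11 -> 12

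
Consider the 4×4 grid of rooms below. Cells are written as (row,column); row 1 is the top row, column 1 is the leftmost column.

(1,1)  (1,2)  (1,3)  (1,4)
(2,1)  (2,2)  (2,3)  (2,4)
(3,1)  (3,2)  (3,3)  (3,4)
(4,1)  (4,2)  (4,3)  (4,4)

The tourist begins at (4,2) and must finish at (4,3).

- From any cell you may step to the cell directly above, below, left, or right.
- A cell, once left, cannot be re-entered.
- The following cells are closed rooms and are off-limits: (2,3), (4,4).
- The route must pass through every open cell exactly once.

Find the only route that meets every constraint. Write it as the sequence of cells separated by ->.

Need to visit all 14 open cells exactly once, starting at (4,2) and ending at (4,3).
Cell (4,1) has only two open neighbours ((3,1) and (4,2)), so the path must pass straight through it: one of those is the cell it's entered from and the other is where it exits.
Route from (4,2): left 1 to (4,1), up 1 to (3,1), right 1 to (3,2), up 1 to (2,2), left 1 to (2,1), up 1 to (1,1), right 3 to (1,4), down 2 to (3,4), left 1 to (3,3), down 1 to (4,3) — 13 moves in all.
Check: all 14 open cells covered.

(4,2) -> (4,1) -> (3,1) -> (3,2) -> (2,2) -> (2,1) -> (1,1) -> (1,2) -> (1,3) -> (1,4) -> (2,4) -> (3,4) -> (3,3) -> (4,3)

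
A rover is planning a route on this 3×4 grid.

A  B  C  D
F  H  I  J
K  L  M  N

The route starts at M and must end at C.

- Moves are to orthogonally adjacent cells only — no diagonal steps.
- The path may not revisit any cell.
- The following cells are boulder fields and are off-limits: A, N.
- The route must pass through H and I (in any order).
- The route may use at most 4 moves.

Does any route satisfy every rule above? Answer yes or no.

One route that works: M → I → H → B → C.

yes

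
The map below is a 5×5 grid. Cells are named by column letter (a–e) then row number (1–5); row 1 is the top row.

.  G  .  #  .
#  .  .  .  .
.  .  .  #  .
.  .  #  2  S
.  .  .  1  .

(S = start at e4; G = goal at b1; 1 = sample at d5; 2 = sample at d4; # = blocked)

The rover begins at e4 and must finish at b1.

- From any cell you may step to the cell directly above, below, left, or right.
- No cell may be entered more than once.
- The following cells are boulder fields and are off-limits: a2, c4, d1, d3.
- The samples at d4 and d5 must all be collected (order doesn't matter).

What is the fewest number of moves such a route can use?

Any route passes through d4 and d5 in some order between e4 and b1. Summing Manhattan distances along each leg and taking the cheapest ordering (e4 → d5 → d4 → b1) gives a lower bound of 2 + 1 + 5 = 8 moves.
A route of 8 moves achieves this: e4 → d4 → d5 → c5 → b5 → b4 → b3 → b2 → b1.
Since 8 matches the lower bound, it is optimal.

8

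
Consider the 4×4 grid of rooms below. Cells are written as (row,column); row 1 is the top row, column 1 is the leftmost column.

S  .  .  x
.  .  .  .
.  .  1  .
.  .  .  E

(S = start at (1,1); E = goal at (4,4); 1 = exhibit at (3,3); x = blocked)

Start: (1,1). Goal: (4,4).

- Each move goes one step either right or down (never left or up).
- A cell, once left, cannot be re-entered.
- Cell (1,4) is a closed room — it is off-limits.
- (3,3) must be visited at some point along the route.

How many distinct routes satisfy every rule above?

A right/down-only route from (1,1) to (4,4) makes exactly 3 down-moves and 3 right-moves in some order.
With no other constraints that would be C(6,3) = 20 routes.
Split at (3,3) and multiply the segment counts (each segment already excludes blocked cells): (1,1)→(3,3): 6; (3,3)→(4,4): 2; product = 12.
That gives 12 routes.

12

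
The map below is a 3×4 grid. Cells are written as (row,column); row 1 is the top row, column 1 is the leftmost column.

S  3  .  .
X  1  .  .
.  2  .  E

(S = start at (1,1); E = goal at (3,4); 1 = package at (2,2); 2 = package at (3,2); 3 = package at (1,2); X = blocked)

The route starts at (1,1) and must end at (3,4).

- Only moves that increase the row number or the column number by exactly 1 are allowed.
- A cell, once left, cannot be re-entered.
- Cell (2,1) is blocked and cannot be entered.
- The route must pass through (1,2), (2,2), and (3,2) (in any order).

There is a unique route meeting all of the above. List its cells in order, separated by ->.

(1,1) -> (1,2) -> (2,2) -> (3,2) -> (3,3) -> (3,4)

Moves only go right or down, so the column and row indices never decrease.
Route from (1,1): right to (1,2), 2× down (reaching (3,2)), 2× right (reaching (3,4)) — 5 moves in all.
Check: all required cells visited.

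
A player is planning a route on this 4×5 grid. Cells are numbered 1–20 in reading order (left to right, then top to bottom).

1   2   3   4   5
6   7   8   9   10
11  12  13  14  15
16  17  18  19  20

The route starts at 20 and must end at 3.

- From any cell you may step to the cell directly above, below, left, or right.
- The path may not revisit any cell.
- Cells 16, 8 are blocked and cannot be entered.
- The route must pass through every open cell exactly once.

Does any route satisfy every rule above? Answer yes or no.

Colour the cells like a checkerboard: each orthogonal step flips colour, so a Hamiltonian route alternates colours. Here there are 10 cells of one colour and 8 of the other, with start on the opposite colour to the goal — the counts and endpoints can't be arranged into an alternating sequence of length 18, so no Hamiltonian route exists.

no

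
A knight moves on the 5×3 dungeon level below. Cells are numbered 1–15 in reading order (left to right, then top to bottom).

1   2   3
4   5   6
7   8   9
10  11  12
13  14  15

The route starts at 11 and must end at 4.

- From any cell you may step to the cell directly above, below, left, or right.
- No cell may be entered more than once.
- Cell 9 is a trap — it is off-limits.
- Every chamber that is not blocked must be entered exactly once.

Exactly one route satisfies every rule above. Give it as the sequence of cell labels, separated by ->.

11 -> 12 -> 15 -> 14 -> 13 -> 10 -> 7 -> 8 -> 5 -> 6 -> 3 -> 2 -> 1 -> 4

Need to visit all 14 open cells exactly once, starting at 11 and ending at 4.
Route from 11: right 1 to 12, down 1 to 15, left 2 to 13, up 2 to 7, right 1 to 8, up 1 to 5, right 1 to 6, up 1 to 3, left 2 to 1, down 1 to 4 — 13 moves in all.
Check: all 14 open cells covered.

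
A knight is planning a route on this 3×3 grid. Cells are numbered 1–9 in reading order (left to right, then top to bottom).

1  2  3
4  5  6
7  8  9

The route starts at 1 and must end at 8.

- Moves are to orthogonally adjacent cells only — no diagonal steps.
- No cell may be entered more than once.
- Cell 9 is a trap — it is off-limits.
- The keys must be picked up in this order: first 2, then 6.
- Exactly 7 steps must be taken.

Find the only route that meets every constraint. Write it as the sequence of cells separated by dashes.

The waypoints must appear in the order 2, 6, with no cell reused.
Route from 1: 2× right (reaching 3), down to 6, 2× left (reaching 4), down to 7, right to 8 — 7 moves in all.
Check: order respected (2 at step 1, 6 at step 3); 7 moves as required.

1 - 2 - 3 - 6 - 5 - 4 - 7 - 8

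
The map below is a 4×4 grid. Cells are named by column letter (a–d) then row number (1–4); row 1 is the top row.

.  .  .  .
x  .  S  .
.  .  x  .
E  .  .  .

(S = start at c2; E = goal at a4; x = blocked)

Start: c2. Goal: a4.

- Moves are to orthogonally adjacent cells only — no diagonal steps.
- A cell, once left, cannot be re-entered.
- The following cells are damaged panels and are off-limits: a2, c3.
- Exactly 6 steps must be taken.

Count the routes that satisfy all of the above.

3

Need simple routes of exactly 6 moves from c2 to a4 (Manhattan distance 4, so 1 moves are spent on a detour and 1 undoing it).
Enumerating: c2 c1 b1 b2 b3 b4 a4 | c2 c1 b1 b2 b3 a3 a4 | c2 d2 d3 d4 c4 b4 a4.
That gives 3 routes.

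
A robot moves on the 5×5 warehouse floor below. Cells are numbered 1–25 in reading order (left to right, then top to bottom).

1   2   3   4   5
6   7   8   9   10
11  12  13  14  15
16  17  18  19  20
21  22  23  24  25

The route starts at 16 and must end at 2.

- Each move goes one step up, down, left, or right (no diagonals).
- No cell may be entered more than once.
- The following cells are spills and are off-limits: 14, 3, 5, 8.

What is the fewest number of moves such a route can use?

The Manhattan distance from 16 to 2 is |4−1| + |1−2| = 4, so at least 4 moves are needed.
A route of 4 moves achieves this: 16 → 11 → 6 → 1 → 2.
Since 4 matches the lower bound, it is optimal.

4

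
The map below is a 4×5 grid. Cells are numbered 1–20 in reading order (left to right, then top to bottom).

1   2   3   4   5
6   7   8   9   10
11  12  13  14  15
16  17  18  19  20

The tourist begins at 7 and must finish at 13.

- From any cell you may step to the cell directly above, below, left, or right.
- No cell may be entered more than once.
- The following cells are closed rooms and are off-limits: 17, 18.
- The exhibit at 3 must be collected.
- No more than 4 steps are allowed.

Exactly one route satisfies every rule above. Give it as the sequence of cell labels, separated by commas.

The budget equals the shortest possible length, so every move has to be on a shortest route through the required cells.
Route from 7: up to 2, right to 3, 2× down (reaching 13) — 4 moves in all.
Check: all required cells visited; 4 ≤ 4 moves.

7, 2, 3, 8, 13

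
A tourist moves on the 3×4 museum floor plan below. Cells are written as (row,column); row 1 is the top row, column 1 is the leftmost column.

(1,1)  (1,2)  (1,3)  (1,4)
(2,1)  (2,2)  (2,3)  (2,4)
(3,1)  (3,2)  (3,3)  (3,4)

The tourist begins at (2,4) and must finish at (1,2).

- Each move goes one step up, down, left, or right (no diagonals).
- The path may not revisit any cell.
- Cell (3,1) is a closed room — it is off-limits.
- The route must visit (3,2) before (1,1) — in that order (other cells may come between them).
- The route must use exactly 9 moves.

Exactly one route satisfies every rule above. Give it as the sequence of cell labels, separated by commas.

The waypoints must appear in the order (3,2), (1,1), with no cell reused.
Route from (2,4): up to (1,4), left to (1,3), 2× down (reaching (3,3)), left to (3,2), up to (2,2), left to (2,1), up to (1,1), right to (1,2) — 9 moves in all.
Check: order respected ((3,2) at step 5, (1,1) at step 8); 9 moves as required.

(2,4), (1,4), (1,3), (2,3), (3,3), (3,2), (2,2), (2,1), (1,1), (1,2)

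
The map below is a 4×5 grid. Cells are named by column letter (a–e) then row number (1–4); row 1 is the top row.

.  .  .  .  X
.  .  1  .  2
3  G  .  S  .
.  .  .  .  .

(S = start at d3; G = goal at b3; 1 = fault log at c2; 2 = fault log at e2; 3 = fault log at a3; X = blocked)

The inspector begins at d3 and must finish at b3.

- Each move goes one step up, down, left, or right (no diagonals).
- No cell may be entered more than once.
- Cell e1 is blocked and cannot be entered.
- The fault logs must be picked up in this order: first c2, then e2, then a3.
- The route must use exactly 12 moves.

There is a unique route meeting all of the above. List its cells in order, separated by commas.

The waypoints must appear in the order c2, e2, a3, with no cell reused.
Route from d3: left 1 to c3, up 1 to c2, right 2 to e2, down 2 to e4, left 4 to a4, up 1 to a3, right 1 to b3 — 12 moves in all.
Check: order respected (1 at step 2, 2 at step 4, 3 at step 11); 12 moves as required.

d3, c3, c2, d2, e2, e3, e4, d4, c4, b4, a4, a3, b3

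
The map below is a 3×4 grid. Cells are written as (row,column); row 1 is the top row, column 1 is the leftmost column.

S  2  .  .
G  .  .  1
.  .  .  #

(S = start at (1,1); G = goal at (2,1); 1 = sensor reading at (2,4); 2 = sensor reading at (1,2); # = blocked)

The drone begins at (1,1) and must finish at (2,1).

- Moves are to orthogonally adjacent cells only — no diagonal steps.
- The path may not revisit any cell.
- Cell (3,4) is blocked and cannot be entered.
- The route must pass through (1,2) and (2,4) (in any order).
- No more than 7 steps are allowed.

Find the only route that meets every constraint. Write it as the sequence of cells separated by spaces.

Any route must reach (1,2) and (2,4) and still end at (2,1) within 7 moves, so the order of the required stops is forced.
Route from (1,1): 3× right (reaching (1,4)), down to (2,4), 3× left (reaching (2,1)) — 7 moves in all.
Check: all required cells visited; 7 ≤ 7 moves.

(1,1) (1,2) (1,3) (1,4) (2,4) (2,3) (2,2) (2,1)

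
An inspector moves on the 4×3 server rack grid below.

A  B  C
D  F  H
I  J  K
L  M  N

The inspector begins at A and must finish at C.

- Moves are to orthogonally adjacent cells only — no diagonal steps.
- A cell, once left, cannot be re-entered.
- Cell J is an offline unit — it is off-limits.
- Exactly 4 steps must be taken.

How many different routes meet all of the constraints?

Need simple routes of exactly 4 moves from A to C (Manhattan distance 2, so 1 moves are spent on a detour and 1 undoing it).
Enumerating: A D F B C | A D F H C | A B F H C.
That gives 3 routes.

3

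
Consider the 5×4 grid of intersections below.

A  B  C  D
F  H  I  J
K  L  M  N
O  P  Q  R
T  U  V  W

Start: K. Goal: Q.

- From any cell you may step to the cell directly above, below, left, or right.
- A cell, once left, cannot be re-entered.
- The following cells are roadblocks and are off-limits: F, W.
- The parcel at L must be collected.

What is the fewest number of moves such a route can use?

3

Any route passes through L somewhere between K and Q. Summing Manhattan distances along the two legs (K → L → Q) gives a lower bound of 1 + 2 = 3 moves.
A route of 3 moves achieves this: K → L → P → Q.
Since 3 matches the lower bound, it is optimal.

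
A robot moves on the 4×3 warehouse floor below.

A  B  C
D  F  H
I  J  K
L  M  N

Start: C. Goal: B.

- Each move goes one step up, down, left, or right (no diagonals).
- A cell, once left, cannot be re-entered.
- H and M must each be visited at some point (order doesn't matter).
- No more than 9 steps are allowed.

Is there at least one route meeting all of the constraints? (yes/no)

yes

One route that works: C → H → K → N → M → J → F → B.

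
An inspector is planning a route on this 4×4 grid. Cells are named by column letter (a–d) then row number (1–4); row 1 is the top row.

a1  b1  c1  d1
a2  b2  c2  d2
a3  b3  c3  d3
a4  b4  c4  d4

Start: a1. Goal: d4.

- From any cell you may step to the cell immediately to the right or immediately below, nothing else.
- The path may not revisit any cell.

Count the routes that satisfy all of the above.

A right/down-only route from a1 to d4 makes exactly 3 down-moves and 3 right-moves in some order.
With no other constraints that would be C(6,3) = 20 routes.
That gives 20 routes.

20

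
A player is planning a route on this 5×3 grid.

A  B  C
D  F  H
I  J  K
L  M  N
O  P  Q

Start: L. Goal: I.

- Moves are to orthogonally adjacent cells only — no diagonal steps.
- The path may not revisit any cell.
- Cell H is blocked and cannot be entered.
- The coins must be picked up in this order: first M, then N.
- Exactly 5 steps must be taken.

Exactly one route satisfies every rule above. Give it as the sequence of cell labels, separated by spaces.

L M N K J I

The waypoints must appear in the order M, N, with no cell reused.
Route from L: right 2 to N, up 1 to K, left 2 to I — 5 moves in all.
Check: order respected (M at step 1, N at step 2); 5 moves as required.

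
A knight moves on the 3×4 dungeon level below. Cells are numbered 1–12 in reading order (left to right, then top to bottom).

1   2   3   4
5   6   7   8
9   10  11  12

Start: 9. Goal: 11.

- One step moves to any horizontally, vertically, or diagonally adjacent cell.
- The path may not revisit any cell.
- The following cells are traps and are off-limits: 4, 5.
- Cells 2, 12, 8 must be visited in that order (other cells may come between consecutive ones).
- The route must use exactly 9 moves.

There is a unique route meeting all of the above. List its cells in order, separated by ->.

9 -> 10 -> 6 -> 1 -> 2 -> 3 -> 7 -> 12 -> 8 -> 11

The waypoints must appear in the order 2, 12, 8, with no cell reused.
Route from 9: right to 10, up to 6, up-left to 1, 2× right (reaching 3), down to 7, down-right to 12, up to 8, down-left to 11 — 9 moves in all.
Check: order respected (2 at step 4, 12 at step 7, 8 at step 8); 9 moves as required.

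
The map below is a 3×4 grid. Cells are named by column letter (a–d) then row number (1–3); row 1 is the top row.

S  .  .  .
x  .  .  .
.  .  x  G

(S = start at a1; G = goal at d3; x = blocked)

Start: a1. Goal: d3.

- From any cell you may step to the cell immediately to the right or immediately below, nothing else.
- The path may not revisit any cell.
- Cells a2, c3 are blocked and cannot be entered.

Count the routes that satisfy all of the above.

A right/down-only route from a1 to d3 makes exactly 2 down-moves and 3 right-moves in some order.
With no other constraints that would be C(5,2) = 10 routes.
Subtract routes through each blocked cell (inclusion–exclusion for overlaps): − through a2: 4 − through c3: 6 + through a2&c3: 3 → 3.
That gives 3 routes.

3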